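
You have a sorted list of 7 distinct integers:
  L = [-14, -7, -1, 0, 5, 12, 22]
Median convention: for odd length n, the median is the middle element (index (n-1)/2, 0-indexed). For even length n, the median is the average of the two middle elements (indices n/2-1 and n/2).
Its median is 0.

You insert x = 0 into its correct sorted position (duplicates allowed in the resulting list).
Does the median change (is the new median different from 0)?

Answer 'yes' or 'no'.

Answer: no

Derivation:
Old median = 0
Insert x = 0
New median = 0
Changed? no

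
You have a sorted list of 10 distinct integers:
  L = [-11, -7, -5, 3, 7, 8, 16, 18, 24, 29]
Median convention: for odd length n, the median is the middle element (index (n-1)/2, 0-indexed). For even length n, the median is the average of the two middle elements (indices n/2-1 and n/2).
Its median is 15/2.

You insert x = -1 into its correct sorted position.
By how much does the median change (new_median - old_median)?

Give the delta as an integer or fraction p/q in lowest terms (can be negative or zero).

Old median = 15/2
After inserting x = -1: new sorted = [-11, -7, -5, -1, 3, 7, 8, 16, 18, 24, 29]
New median = 7
Delta = 7 - 15/2 = -1/2

Answer: -1/2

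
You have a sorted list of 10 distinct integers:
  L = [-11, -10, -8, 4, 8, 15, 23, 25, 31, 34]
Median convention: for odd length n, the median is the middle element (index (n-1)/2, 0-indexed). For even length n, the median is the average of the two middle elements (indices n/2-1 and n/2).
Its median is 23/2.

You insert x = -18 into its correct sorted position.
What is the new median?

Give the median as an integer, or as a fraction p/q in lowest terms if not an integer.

Old list (sorted, length 10): [-11, -10, -8, 4, 8, 15, 23, 25, 31, 34]
Old median = 23/2
Insert x = -18
Old length even (10). Middle pair: indices 4,5 = 8,15.
New length odd (11). New median = single middle element.
x = -18: 0 elements are < x, 10 elements are > x.
New sorted list: [-18, -11, -10, -8, 4, 8, 15, 23, 25, 31, 34]
New median = 8

Answer: 8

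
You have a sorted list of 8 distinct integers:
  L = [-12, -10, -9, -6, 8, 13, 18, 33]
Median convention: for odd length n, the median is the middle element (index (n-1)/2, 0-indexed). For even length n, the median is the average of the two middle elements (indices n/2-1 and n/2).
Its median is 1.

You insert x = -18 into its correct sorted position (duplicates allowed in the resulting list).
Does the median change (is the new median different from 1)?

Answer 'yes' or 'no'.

Answer: yes

Derivation:
Old median = 1
Insert x = -18
New median = -6
Changed? yes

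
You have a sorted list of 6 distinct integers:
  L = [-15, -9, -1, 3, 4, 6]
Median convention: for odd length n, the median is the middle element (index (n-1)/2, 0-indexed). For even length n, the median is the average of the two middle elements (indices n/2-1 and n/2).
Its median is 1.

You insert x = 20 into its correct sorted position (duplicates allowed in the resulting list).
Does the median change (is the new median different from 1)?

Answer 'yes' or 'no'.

Old median = 1
Insert x = 20
New median = 3
Changed? yes

Answer: yes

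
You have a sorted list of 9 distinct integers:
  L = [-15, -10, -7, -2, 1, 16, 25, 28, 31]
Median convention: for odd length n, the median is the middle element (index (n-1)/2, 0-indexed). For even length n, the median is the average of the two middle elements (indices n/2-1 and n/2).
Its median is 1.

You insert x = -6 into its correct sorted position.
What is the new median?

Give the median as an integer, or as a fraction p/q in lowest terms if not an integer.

Old list (sorted, length 9): [-15, -10, -7, -2, 1, 16, 25, 28, 31]
Old median = 1
Insert x = -6
Old length odd (9). Middle was index 4 = 1.
New length even (10). New median = avg of two middle elements.
x = -6: 3 elements are < x, 6 elements are > x.
New sorted list: [-15, -10, -7, -6, -2, 1, 16, 25, 28, 31]
New median = -1/2

Answer: -1/2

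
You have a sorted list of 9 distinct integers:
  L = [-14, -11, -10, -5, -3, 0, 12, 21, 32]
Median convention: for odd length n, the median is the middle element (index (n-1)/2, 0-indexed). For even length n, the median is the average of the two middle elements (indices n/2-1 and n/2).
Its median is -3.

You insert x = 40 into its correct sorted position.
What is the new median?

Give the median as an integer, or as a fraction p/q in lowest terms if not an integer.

Answer: -3/2

Derivation:
Old list (sorted, length 9): [-14, -11, -10, -5, -3, 0, 12, 21, 32]
Old median = -3
Insert x = 40
Old length odd (9). Middle was index 4 = -3.
New length even (10). New median = avg of two middle elements.
x = 40: 9 elements are < x, 0 elements are > x.
New sorted list: [-14, -11, -10, -5, -3, 0, 12, 21, 32, 40]
New median = -3/2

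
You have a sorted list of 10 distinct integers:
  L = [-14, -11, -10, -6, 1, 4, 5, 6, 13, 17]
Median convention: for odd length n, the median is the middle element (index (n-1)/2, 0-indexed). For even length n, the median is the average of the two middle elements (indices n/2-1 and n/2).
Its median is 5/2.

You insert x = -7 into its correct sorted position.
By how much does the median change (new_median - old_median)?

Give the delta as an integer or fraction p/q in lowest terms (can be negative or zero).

Old median = 5/2
After inserting x = -7: new sorted = [-14, -11, -10, -7, -6, 1, 4, 5, 6, 13, 17]
New median = 1
Delta = 1 - 5/2 = -3/2

Answer: -3/2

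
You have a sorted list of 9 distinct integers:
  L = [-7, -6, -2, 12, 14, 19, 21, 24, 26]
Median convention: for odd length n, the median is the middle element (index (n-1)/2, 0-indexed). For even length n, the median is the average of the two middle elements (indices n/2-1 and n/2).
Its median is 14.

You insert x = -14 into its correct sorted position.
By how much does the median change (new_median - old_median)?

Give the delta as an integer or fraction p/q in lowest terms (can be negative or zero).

Answer: -1

Derivation:
Old median = 14
After inserting x = -14: new sorted = [-14, -7, -6, -2, 12, 14, 19, 21, 24, 26]
New median = 13
Delta = 13 - 14 = -1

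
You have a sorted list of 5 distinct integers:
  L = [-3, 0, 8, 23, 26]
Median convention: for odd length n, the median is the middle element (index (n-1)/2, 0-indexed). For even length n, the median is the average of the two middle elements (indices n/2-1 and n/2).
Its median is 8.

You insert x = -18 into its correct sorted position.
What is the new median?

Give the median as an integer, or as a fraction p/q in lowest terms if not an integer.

Answer: 4

Derivation:
Old list (sorted, length 5): [-3, 0, 8, 23, 26]
Old median = 8
Insert x = -18
Old length odd (5). Middle was index 2 = 8.
New length even (6). New median = avg of two middle elements.
x = -18: 0 elements are < x, 5 elements are > x.
New sorted list: [-18, -3, 0, 8, 23, 26]
New median = 4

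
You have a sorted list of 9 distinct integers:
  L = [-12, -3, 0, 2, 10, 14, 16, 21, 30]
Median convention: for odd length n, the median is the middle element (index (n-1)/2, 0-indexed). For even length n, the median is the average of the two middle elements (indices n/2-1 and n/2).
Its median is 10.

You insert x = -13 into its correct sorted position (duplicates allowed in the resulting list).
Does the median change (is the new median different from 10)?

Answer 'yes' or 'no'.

Answer: yes

Derivation:
Old median = 10
Insert x = -13
New median = 6
Changed? yes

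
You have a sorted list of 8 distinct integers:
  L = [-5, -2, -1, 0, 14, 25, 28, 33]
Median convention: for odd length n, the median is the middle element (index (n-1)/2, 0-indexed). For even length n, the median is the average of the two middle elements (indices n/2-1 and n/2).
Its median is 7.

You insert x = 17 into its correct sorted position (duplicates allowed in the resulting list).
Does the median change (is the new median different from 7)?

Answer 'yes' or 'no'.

Answer: yes

Derivation:
Old median = 7
Insert x = 17
New median = 14
Changed? yes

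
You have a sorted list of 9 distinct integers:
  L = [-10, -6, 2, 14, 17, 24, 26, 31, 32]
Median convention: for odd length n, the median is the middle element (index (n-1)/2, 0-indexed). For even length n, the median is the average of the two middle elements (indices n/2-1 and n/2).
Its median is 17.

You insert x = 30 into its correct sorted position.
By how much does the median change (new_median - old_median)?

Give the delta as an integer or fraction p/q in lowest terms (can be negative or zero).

Answer: 7/2

Derivation:
Old median = 17
After inserting x = 30: new sorted = [-10, -6, 2, 14, 17, 24, 26, 30, 31, 32]
New median = 41/2
Delta = 41/2 - 17 = 7/2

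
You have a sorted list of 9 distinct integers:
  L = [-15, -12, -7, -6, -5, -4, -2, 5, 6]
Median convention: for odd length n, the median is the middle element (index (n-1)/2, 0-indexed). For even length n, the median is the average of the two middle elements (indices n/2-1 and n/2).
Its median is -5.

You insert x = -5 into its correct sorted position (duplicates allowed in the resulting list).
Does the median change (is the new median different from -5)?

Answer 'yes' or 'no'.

Answer: no

Derivation:
Old median = -5
Insert x = -5
New median = -5
Changed? no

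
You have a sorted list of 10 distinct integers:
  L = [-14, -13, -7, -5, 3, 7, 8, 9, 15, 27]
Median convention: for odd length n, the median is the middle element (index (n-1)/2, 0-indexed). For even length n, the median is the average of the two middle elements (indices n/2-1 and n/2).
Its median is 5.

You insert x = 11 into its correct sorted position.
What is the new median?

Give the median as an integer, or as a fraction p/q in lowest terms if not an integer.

Old list (sorted, length 10): [-14, -13, -7, -5, 3, 7, 8, 9, 15, 27]
Old median = 5
Insert x = 11
Old length even (10). Middle pair: indices 4,5 = 3,7.
New length odd (11). New median = single middle element.
x = 11: 8 elements are < x, 2 elements are > x.
New sorted list: [-14, -13, -7, -5, 3, 7, 8, 9, 11, 15, 27]
New median = 7

Answer: 7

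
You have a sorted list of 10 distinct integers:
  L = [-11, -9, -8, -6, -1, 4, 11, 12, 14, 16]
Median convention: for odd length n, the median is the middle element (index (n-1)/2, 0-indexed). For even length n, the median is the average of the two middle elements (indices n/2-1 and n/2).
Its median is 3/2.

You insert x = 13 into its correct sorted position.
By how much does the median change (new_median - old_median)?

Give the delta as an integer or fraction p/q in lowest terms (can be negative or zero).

Old median = 3/2
After inserting x = 13: new sorted = [-11, -9, -8, -6, -1, 4, 11, 12, 13, 14, 16]
New median = 4
Delta = 4 - 3/2 = 5/2

Answer: 5/2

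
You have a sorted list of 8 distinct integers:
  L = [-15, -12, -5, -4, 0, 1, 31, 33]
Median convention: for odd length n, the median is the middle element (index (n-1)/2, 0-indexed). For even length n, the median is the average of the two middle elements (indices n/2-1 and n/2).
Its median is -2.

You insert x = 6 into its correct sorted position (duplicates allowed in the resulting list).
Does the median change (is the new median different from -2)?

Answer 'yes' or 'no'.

Old median = -2
Insert x = 6
New median = 0
Changed? yes

Answer: yes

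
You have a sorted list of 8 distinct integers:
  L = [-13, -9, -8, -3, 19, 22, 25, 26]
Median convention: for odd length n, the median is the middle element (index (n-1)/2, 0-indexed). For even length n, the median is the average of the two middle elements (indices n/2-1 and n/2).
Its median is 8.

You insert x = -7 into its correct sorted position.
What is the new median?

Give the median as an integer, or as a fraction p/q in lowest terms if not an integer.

Old list (sorted, length 8): [-13, -9, -8, -3, 19, 22, 25, 26]
Old median = 8
Insert x = -7
Old length even (8). Middle pair: indices 3,4 = -3,19.
New length odd (9). New median = single middle element.
x = -7: 3 elements are < x, 5 elements are > x.
New sorted list: [-13, -9, -8, -7, -3, 19, 22, 25, 26]
New median = -3

Answer: -3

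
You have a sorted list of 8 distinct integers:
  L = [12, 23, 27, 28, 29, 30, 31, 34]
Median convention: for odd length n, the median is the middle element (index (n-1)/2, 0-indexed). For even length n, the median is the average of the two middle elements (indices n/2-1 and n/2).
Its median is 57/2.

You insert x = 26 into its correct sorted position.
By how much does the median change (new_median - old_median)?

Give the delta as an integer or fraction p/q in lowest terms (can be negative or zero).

Old median = 57/2
After inserting x = 26: new sorted = [12, 23, 26, 27, 28, 29, 30, 31, 34]
New median = 28
Delta = 28 - 57/2 = -1/2

Answer: -1/2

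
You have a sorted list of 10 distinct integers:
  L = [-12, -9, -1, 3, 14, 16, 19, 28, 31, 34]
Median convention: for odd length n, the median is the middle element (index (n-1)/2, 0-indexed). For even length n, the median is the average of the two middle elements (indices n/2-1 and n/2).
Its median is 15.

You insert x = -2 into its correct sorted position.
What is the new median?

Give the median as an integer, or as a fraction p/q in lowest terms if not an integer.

Answer: 14

Derivation:
Old list (sorted, length 10): [-12, -9, -1, 3, 14, 16, 19, 28, 31, 34]
Old median = 15
Insert x = -2
Old length even (10). Middle pair: indices 4,5 = 14,16.
New length odd (11). New median = single middle element.
x = -2: 2 elements are < x, 8 elements are > x.
New sorted list: [-12, -9, -2, -1, 3, 14, 16, 19, 28, 31, 34]
New median = 14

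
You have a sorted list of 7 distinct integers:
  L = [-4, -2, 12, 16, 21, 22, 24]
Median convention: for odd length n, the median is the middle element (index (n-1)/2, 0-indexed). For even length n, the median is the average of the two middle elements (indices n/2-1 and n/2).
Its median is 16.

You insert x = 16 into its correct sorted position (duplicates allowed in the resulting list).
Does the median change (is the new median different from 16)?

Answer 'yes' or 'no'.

Old median = 16
Insert x = 16
New median = 16
Changed? no

Answer: no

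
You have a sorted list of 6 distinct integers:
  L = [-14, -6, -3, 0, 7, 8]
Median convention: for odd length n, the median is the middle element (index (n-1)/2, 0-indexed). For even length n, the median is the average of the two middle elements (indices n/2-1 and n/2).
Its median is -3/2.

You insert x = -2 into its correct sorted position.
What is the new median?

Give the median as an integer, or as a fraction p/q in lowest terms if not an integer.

Answer: -2

Derivation:
Old list (sorted, length 6): [-14, -6, -3, 0, 7, 8]
Old median = -3/2
Insert x = -2
Old length even (6). Middle pair: indices 2,3 = -3,0.
New length odd (7). New median = single middle element.
x = -2: 3 elements are < x, 3 elements are > x.
New sorted list: [-14, -6, -3, -2, 0, 7, 8]
New median = -2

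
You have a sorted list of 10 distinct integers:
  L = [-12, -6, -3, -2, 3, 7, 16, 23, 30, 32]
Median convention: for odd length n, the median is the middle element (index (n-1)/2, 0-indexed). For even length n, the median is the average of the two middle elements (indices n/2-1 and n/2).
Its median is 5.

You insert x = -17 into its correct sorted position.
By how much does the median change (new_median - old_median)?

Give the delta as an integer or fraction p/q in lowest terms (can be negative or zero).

Old median = 5
After inserting x = -17: new sorted = [-17, -12, -6, -3, -2, 3, 7, 16, 23, 30, 32]
New median = 3
Delta = 3 - 5 = -2

Answer: -2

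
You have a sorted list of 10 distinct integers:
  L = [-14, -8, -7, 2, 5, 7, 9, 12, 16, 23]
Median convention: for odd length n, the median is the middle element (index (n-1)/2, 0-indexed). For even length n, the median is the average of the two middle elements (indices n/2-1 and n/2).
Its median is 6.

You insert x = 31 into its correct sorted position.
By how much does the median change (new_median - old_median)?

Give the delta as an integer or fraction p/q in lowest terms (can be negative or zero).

Answer: 1

Derivation:
Old median = 6
After inserting x = 31: new sorted = [-14, -8, -7, 2, 5, 7, 9, 12, 16, 23, 31]
New median = 7
Delta = 7 - 6 = 1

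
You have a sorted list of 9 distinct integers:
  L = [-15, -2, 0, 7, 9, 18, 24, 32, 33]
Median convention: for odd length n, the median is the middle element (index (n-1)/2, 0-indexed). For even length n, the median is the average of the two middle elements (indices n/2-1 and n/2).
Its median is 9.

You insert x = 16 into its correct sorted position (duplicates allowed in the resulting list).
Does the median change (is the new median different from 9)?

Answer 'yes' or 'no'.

Answer: yes

Derivation:
Old median = 9
Insert x = 16
New median = 25/2
Changed? yes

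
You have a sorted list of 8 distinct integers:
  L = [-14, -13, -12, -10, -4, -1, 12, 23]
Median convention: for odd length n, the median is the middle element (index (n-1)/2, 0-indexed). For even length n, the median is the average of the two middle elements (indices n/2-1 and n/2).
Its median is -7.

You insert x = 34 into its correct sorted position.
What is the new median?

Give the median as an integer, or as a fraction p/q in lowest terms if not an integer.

Old list (sorted, length 8): [-14, -13, -12, -10, -4, -1, 12, 23]
Old median = -7
Insert x = 34
Old length even (8). Middle pair: indices 3,4 = -10,-4.
New length odd (9). New median = single middle element.
x = 34: 8 elements are < x, 0 elements are > x.
New sorted list: [-14, -13, -12, -10, -4, -1, 12, 23, 34]
New median = -4

Answer: -4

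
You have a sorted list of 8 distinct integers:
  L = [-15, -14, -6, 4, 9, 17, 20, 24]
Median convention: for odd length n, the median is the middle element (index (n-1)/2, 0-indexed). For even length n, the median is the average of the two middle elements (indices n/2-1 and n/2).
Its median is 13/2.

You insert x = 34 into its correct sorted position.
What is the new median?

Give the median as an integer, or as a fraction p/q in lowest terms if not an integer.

Old list (sorted, length 8): [-15, -14, -6, 4, 9, 17, 20, 24]
Old median = 13/2
Insert x = 34
Old length even (8). Middle pair: indices 3,4 = 4,9.
New length odd (9). New median = single middle element.
x = 34: 8 elements are < x, 0 elements are > x.
New sorted list: [-15, -14, -6, 4, 9, 17, 20, 24, 34]
New median = 9

Answer: 9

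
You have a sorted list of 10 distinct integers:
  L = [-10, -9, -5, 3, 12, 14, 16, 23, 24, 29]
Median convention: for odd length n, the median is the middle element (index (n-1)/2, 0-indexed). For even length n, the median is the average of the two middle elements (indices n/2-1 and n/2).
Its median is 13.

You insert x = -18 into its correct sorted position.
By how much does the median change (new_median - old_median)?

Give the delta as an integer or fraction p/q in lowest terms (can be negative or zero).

Answer: -1

Derivation:
Old median = 13
After inserting x = -18: new sorted = [-18, -10, -9, -5, 3, 12, 14, 16, 23, 24, 29]
New median = 12
Delta = 12 - 13 = -1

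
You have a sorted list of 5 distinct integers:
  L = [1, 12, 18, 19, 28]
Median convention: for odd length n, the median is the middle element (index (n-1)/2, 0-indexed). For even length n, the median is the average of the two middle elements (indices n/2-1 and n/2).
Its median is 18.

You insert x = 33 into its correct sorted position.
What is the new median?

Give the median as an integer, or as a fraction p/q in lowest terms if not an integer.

Answer: 37/2

Derivation:
Old list (sorted, length 5): [1, 12, 18, 19, 28]
Old median = 18
Insert x = 33
Old length odd (5). Middle was index 2 = 18.
New length even (6). New median = avg of two middle elements.
x = 33: 5 elements are < x, 0 elements are > x.
New sorted list: [1, 12, 18, 19, 28, 33]
New median = 37/2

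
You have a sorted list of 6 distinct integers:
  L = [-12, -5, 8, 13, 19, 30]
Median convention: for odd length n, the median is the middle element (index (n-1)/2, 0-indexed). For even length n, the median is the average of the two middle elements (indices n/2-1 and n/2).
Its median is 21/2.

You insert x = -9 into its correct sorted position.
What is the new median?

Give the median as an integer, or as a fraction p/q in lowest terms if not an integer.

Answer: 8

Derivation:
Old list (sorted, length 6): [-12, -5, 8, 13, 19, 30]
Old median = 21/2
Insert x = -9
Old length even (6). Middle pair: indices 2,3 = 8,13.
New length odd (7). New median = single middle element.
x = -9: 1 elements are < x, 5 elements are > x.
New sorted list: [-12, -9, -5, 8, 13, 19, 30]
New median = 8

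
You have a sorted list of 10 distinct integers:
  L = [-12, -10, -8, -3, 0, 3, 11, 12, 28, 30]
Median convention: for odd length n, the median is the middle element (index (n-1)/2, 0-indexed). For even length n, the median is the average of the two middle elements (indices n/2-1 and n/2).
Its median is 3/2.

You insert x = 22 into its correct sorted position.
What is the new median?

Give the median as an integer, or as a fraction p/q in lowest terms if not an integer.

Answer: 3

Derivation:
Old list (sorted, length 10): [-12, -10, -8, -3, 0, 3, 11, 12, 28, 30]
Old median = 3/2
Insert x = 22
Old length even (10). Middle pair: indices 4,5 = 0,3.
New length odd (11). New median = single middle element.
x = 22: 8 elements are < x, 2 elements are > x.
New sorted list: [-12, -10, -8, -3, 0, 3, 11, 12, 22, 28, 30]
New median = 3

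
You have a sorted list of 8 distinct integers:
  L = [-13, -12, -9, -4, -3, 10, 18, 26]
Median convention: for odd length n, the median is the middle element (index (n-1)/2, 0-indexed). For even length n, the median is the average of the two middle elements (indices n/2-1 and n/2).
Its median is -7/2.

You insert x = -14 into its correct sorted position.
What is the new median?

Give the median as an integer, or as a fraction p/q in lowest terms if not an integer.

Old list (sorted, length 8): [-13, -12, -9, -4, -3, 10, 18, 26]
Old median = -7/2
Insert x = -14
Old length even (8). Middle pair: indices 3,4 = -4,-3.
New length odd (9). New median = single middle element.
x = -14: 0 elements are < x, 8 elements are > x.
New sorted list: [-14, -13, -12, -9, -4, -3, 10, 18, 26]
New median = -4

Answer: -4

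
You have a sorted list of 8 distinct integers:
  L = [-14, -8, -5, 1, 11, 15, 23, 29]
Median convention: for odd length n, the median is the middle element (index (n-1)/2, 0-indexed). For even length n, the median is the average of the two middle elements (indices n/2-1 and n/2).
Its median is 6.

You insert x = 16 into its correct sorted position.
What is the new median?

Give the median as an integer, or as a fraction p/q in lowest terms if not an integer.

Answer: 11

Derivation:
Old list (sorted, length 8): [-14, -8, -5, 1, 11, 15, 23, 29]
Old median = 6
Insert x = 16
Old length even (8). Middle pair: indices 3,4 = 1,11.
New length odd (9). New median = single middle element.
x = 16: 6 elements are < x, 2 elements are > x.
New sorted list: [-14, -8, -5, 1, 11, 15, 16, 23, 29]
New median = 11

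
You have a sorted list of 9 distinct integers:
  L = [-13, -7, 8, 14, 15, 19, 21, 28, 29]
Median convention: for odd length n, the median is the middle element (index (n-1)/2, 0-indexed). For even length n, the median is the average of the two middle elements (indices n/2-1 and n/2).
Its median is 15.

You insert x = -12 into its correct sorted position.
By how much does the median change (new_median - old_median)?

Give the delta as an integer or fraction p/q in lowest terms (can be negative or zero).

Old median = 15
After inserting x = -12: new sorted = [-13, -12, -7, 8, 14, 15, 19, 21, 28, 29]
New median = 29/2
Delta = 29/2 - 15 = -1/2

Answer: -1/2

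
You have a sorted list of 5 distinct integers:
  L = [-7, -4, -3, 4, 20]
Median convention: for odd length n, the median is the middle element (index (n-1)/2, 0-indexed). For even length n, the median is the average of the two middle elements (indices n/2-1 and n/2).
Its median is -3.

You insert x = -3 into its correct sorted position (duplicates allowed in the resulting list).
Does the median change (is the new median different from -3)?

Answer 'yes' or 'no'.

Answer: no

Derivation:
Old median = -3
Insert x = -3
New median = -3
Changed? no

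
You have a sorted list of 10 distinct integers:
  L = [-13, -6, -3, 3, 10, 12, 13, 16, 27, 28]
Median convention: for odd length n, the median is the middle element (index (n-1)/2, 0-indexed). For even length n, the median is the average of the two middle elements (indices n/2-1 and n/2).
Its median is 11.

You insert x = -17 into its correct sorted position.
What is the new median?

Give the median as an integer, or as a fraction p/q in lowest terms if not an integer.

Answer: 10

Derivation:
Old list (sorted, length 10): [-13, -6, -3, 3, 10, 12, 13, 16, 27, 28]
Old median = 11
Insert x = -17
Old length even (10). Middle pair: indices 4,5 = 10,12.
New length odd (11). New median = single middle element.
x = -17: 0 elements are < x, 10 elements are > x.
New sorted list: [-17, -13, -6, -3, 3, 10, 12, 13, 16, 27, 28]
New median = 10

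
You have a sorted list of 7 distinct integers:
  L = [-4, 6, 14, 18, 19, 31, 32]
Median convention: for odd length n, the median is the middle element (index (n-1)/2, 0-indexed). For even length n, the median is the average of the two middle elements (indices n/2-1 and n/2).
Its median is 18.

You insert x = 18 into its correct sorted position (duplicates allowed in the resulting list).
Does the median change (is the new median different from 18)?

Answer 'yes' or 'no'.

Answer: no

Derivation:
Old median = 18
Insert x = 18
New median = 18
Changed? no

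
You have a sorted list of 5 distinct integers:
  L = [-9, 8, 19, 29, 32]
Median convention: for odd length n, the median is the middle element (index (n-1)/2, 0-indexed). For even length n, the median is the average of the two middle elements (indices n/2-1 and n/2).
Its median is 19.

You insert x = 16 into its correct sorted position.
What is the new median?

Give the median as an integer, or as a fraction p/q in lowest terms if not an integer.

Old list (sorted, length 5): [-9, 8, 19, 29, 32]
Old median = 19
Insert x = 16
Old length odd (5). Middle was index 2 = 19.
New length even (6). New median = avg of two middle elements.
x = 16: 2 elements are < x, 3 elements are > x.
New sorted list: [-9, 8, 16, 19, 29, 32]
New median = 35/2

Answer: 35/2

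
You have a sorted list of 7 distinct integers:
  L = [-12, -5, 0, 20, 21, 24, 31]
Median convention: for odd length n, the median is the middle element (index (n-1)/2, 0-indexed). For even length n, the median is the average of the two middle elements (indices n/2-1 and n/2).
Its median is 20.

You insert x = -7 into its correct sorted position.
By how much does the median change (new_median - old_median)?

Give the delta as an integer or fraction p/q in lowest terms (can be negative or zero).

Old median = 20
After inserting x = -7: new sorted = [-12, -7, -5, 0, 20, 21, 24, 31]
New median = 10
Delta = 10 - 20 = -10

Answer: -10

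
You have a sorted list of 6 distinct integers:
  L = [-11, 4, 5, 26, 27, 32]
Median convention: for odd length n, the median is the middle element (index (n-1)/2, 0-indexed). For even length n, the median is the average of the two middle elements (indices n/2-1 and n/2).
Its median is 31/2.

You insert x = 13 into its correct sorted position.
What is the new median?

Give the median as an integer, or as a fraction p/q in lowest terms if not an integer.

Old list (sorted, length 6): [-11, 4, 5, 26, 27, 32]
Old median = 31/2
Insert x = 13
Old length even (6). Middle pair: indices 2,3 = 5,26.
New length odd (7). New median = single middle element.
x = 13: 3 elements are < x, 3 elements are > x.
New sorted list: [-11, 4, 5, 13, 26, 27, 32]
New median = 13

Answer: 13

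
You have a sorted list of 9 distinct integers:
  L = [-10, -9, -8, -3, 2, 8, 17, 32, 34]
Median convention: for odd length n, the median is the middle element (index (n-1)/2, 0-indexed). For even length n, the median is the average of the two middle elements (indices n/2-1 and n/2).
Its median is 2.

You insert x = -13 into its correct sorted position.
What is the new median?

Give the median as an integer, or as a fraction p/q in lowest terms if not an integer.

Answer: -1/2

Derivation:
Old list (sorted, length 9): [-10, -9, -8, -3, 2, 8, 17, 32, 34]
Old median = 2
Insert x = -13
Old length odd (9). Middle was index 4 = 2.
New length even (10). New median = avg of two middle elements.
x = -13: 0 elements are < x, 9 elements are > x.
New sorted list: [-13, -10, -9, -8, -3, 2, 8, 17, 32, 34]
New median = -1/2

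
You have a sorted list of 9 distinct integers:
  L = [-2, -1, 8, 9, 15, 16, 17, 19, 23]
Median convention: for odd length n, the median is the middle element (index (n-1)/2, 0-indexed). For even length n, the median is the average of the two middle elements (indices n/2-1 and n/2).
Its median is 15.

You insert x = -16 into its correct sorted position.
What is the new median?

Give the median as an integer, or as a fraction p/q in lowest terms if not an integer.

Answer: 12

Derivation:
Old list (sorted, length 9): [-2, -1, 8, 9, 15, 16, 17, 19, 23]
Old median = 15
Insert x = -16
Old length odd (9). Middle was index 4 = 15.
New length even (10). New median = avg of two middle elements.
x = -16: 0 elements are < x, 9 elements are > x.
New sorted list: [-16, -2, -1, 8, 9, 15, 16, 17, 19, 23]
New median = 12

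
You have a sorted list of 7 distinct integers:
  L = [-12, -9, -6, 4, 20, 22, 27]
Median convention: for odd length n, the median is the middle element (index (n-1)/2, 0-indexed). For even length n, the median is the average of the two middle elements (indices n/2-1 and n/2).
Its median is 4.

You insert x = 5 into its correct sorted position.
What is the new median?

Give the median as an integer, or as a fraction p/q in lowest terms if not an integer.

Answer: 9/2

Derivation:
Old list (sorted, length 7): [-12, -9, -6, 4, 20, 22, 27]
Old median = 4
Insert x = 5
Old length odd (7). Middle was index 3 = 4.
New length even (8). New median = avg of two middle elements.
x = 5: 4 elements are < x, 3 elements are > x.
New sorted list: [-12, -9, -6, 4, 5, 20, 22, 27]
New median = 9/2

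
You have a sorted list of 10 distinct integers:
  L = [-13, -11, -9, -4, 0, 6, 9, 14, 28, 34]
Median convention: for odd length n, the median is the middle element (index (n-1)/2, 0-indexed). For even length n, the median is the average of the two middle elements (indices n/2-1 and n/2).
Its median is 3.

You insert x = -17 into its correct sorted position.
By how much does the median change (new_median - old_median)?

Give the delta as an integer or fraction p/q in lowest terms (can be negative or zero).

Answer: -3

Derivation:
Old median = 3
After inserting x = -17: new sorted = [-17, -13, -11, -9, -4, 0, 6, 9, 14, 28, 34]
New median = 0
Delta = 0 - 3 = -3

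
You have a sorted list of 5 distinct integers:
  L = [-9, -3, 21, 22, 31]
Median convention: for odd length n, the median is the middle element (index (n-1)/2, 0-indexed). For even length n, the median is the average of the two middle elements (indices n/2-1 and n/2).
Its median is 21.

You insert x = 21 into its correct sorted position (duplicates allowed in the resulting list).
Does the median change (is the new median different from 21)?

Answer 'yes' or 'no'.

Answer: no

Derivation:
Old median = 21
Insert x = 21
New median = 21
Changed? no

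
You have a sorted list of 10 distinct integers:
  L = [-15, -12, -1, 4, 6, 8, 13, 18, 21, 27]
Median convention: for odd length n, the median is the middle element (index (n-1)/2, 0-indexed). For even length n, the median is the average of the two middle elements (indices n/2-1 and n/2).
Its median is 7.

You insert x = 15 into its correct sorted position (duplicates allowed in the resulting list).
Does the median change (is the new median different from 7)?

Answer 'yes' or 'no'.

Old median = 7
Insert x = 15
New median = 8
Changed? yes

Answer: yes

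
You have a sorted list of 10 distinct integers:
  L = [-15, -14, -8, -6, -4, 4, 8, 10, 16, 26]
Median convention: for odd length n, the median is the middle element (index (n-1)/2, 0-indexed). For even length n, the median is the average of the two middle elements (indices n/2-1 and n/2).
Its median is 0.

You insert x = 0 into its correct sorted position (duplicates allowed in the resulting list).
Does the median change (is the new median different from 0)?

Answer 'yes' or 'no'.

Old median = 0
Insert x = 0
New median = 0
Changed? no

Answer: no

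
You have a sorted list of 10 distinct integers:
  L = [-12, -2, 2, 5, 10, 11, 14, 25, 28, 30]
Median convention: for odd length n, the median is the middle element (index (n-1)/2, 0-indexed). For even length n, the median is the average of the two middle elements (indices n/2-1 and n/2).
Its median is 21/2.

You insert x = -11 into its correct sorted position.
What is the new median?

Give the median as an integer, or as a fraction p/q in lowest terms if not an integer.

Answer: 10

Derivation:
Old list (sorted, length 10): [-12, -2, 2, 5, 10, 11, 14, 25, 28, 30]
Old median = 21/2
Insert x = -11
Old length even (10). Middle pair: indices 4,5 = 10,11.
New length odd (11). New median = single middle element.
x = -11: 1 elements are < x, 9 elements are > x.
New sorted list: [-12, -11, -2, 2, 5, 10, 11, 14, 25, 28, 30]
New median = 10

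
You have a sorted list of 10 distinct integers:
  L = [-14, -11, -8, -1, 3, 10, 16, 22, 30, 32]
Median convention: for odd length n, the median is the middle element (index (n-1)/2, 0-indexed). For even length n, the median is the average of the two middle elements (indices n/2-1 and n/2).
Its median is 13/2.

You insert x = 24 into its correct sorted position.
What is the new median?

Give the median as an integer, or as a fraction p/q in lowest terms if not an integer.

Answer: 10

Derivation:
Old list (sorted, length 10): [-14, -11, -8, -1, 3, 10, 16, 22, 30, 32]
Old median = 13/2
Insert x = 24
Old length even (10). Middle pair: indices 4,5 = 3,10.
New length odd (11). New median = single middle element.
x = 24: 8 elements are < x, 2 elements are > x.
New sorted list: [-14, -11, -8, -1, 3, 10, 16, 22, 24, 30, 32]
New median = 10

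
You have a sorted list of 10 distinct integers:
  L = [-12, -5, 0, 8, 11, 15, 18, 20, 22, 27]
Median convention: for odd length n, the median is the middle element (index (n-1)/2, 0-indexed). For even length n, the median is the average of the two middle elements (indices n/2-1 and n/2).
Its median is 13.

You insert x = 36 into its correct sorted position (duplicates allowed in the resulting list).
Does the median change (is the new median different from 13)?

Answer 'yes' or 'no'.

Old median = 13
Insert x = 36
New median = 15
Changed? yes

Answer: yes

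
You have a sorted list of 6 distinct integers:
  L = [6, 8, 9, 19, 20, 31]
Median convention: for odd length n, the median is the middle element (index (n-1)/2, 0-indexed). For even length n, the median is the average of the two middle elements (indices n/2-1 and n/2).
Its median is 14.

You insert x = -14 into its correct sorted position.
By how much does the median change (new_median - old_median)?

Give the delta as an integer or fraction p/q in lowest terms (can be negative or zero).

Answer: -5

Derivation:
Old median = 14
After inserting x = -14: new sorted = [-14, 6, 8, 9, 19, 20, 31]
New median = 9
Delta = 9 - 14 = -5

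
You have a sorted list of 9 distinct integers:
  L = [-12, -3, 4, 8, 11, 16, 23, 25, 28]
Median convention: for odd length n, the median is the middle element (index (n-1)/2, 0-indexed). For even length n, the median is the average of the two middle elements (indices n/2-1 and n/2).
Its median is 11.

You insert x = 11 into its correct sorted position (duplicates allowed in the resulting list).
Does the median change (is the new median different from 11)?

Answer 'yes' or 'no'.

Old median = 11
Insert x = 11
New median = 11
Changed? no

Answer: no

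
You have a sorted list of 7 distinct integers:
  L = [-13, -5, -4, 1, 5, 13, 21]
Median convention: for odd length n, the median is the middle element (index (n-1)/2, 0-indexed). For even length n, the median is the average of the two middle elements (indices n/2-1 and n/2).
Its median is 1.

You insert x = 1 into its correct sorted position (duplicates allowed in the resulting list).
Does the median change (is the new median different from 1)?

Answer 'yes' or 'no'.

Answer: no

Derivation:
Old median = 1
Insert x = 1
New median = 1
Changed? no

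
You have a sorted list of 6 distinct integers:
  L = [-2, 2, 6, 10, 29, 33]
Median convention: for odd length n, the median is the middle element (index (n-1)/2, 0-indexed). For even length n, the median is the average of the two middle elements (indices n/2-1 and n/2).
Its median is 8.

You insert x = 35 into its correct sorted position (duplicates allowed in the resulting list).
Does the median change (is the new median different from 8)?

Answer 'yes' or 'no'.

Old median = 8
Insert x = 35
New median = 10
Changed? yes

Answer: yes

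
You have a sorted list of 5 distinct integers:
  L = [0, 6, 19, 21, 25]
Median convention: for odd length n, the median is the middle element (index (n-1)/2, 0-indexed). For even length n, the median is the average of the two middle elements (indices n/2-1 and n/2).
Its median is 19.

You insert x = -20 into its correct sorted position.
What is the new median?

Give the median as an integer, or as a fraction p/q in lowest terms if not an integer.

Answer: 25/2

Derivation:
Old list (sorted, length 5): [0, 6, 19, 21, 25]
Old median = 19
Insert x = -20
Old length odd (5). Middle was index 2 = 19.
New length even (6). New median = avg of two middle elements.
x = -20: 0 elements are < x, 5 elements are > x.
New sorted list: [-20, 0, 6, 19, 21, 25]
New median = 25/2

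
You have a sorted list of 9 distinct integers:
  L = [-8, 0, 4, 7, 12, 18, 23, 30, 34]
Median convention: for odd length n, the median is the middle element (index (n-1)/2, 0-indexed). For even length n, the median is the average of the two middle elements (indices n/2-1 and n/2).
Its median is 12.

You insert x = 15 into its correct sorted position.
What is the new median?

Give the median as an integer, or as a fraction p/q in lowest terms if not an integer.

Old list (sorted, length 9): [-8, 0, 4, 7, 12, 18, 23, 30, 34]
Old median = 12
Insert x = 15
Old length odd (9). Middle was index 4 = 12.
New length even (10). New median = avg of two middle elements.
x = 15: 5 elements are < x, 4 elements are > x.
New sorted list: [-8, 0, 4, 7, 12, 15, 18, 23, 30, 34]
New median = 27/2

Answer: 27/2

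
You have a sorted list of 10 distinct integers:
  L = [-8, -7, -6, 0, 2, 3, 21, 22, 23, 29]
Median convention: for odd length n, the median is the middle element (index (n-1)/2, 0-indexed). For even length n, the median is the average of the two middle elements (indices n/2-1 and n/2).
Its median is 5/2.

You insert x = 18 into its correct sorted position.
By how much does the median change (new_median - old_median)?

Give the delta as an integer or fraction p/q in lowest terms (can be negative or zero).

Answer: 1/2

Derivation:
Old median = 5/2
After inserting x = 18: new sorted = [-8, -7, -6, 0, 2, 3, 18, 21, 22, 23, 29]
New median = 3
Delta = 3 - 5/2 = 1/2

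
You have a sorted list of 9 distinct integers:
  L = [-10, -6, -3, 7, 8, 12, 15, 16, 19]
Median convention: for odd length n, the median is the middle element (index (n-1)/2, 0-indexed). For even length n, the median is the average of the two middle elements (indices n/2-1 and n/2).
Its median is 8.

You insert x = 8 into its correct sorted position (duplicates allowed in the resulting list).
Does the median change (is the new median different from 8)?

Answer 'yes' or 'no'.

Answer: no

Derivation:
Old median = 8
Insert x = 8
New median = 8
Changed? no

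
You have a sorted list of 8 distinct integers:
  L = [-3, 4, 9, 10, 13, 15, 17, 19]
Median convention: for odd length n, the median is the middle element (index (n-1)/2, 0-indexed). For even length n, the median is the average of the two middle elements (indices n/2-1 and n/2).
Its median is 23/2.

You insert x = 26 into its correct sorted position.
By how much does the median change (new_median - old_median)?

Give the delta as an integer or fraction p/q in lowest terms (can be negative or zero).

Old median = 23/2
After inserting x = 26: new sorted = [-3, 4, 9, 10, 13, 15, 17, 19, 26]
New median = 13
Delta = 13 - 23/2 = 3/2

Answer: 3/2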